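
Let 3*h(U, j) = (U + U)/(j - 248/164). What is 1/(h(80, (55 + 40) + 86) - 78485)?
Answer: -22077/1732706785 ≈ -1.2741e-5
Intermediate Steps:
h(U, j) = 2*U/(3*(-62/41 + j)) (h(U, j) = ((U + U)/(j - 248/164))/3 = ((2*U)/(j - 248*1/164))/3 = ((2*U)/(j - 62/41))/3 = ((2*U)/(-62/41 + j))/3 = (2*U/(-62/41 + j))/3 = 2*U/(3*(-62/41 + j)))
1/(h(80, (55 + 40) + 86) - 78485) = 1/((82/3)*80/(-62 + 41*((55 + 40) + 86)) - 78485) = 1/((82/3)*80/(-62 + 41*(95 + 86)) - 78485) = 1/((82/3)*80/(-62 + 41*181) - 78485) = 1/((82/3)*80/(-62 + 7421) - 78485) = 1/((82/3)*80/7359 - 78485) = 1/((82/3)*80*(1/7359) - 78485) = 1/(6560/22077 - 78485) = 1/(-1732706785/22077) = -22077/1732706785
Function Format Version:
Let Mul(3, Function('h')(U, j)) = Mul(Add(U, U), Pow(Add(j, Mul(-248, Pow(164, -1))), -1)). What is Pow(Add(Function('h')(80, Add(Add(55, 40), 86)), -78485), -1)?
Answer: Rational(-22077, 1732706785) ≈ -1.2741e-5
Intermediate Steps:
Function('h')(U, j) = Mul(Rational(2, 3), U, Pow(Add(Rational(-62, 41), j), -1)) (Function('h')(U, j) = Mul(Rational(1, 3), Mul(Add(U, U), Pow(Add(j, Mul(-248, Pow(164, -1))), -1))) = Mul(Rational(1, 3), Mul(Mul(2, U), Pow(Add(j, Mul(-248, Rational(1, 164))), -1))) = Mul(Rational(1, 3), Mul(Mul(2, U), Pow(Add(j, Rational(-62, 41)), -1))) = Mul(Rational(1, 3), Mul(Mul(2, U), Pow(Add(Rational(-62, 41), j), -1))) = Mul(Rational(1, 3), Mul(2, U, Pow(Add(Rational(-62, 41), j), -1))) = Mul(Rational(2, 3), U, Pow(Add(Rational(-62, 41), j), -1)))
Pow(Add(Function('h')(80, Add(Add(55, 40), 86)), -78485), -1) = Pow(Add(Mul(Rational(82, 3), 80, Pow(Add(-62, Mul(41, Add(Add(55, 40), 86))), -1)), -78485), -1) = Pow(Add(Mul(Rational(82, 3), 80, Pow(Add(-62, Mul(41, Add(95, 86))), -1)), -78485), -1) = Pow(Add(Mul(Rational(82, 3), 80, Pow(Add(-62, Mul(41, 181)), -1)), -78485), -1) = Pow(Add(Mul(Rational(82, 3), 80, Pow(Add(-62, 7421), -1)), -78485), -1) = Pow(Add(Mul(Rational(82, 3), 80, Pow(7359, -1)), -78485), -1) = Pow(Add(Mul(Rational(82, 3), 80, Rational(1, 7359)), -78485), -1) = Pow(Add(Rational(6560, 22077), -78485), -1) = Pow(Rational(-1732706785, 22077), -1) = Rational(-22077, 1732706785)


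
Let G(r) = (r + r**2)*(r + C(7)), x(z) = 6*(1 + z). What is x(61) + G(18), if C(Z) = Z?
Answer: 8922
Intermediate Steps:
x(z) = 6 + 6*z
G(r) = (7 + r)*(r + r**2) (G(r) = (r + r**2)*(r + 7) = (r + r**2)*(7 + r) = (7 + r)*(r + r**2))
x(61) + G(18) = (6 + 6*61) + 18*(7 + 18**2 + 8*18) = (6 + 366) + 18*(7 + 324 + 144) = 372 + 18*475 = 372 + 8550 = 8922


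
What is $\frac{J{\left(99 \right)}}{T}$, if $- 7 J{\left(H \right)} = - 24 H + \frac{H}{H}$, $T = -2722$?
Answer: $- \frac{2375}{19054} \approx -0.12465$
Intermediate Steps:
$J{\left(H \right)} = - \frac{1}{7} + \frac{24 H}{7}$ ($J{\left(H \right)} = - \frac{- 24 H + \frac{H}{H}}{7} = - \frac{- 24 H + 1}{7} = - \frac{1 - 24 H}{7} = - \frac{1}{7} + \frac{24 H}{7}$)
$\frac{J{\left(99 \right)}}{T} = \frac{- \frac{1}{7} + \frac{24}{7} \cdot 99}{-2722} = \left(- \frac{1}{7} + \frac{2376}{7}\right) \left(- \frac{1}{2722}\right) = \frac{2375}{7} \left(- \frac{1}{2722}\right) = - \frac{2375}{19054}$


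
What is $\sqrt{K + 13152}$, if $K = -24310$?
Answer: $i \sqrt{11158} \approx 105.63 i$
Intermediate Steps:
$\sqrt{K + 13152} = \sqrt{-24310 + 13152} = \sqrt{-11158} = i \sqrt{11158}$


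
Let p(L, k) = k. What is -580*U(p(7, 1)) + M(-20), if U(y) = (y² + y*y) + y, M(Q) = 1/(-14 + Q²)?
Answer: -671639/386 ≈ -1740.0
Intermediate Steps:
U(y) = y + 2*y² (U(y) = (y² + y²) + y = 2*y² + y = y + 2*y²)
-580*U(p(7, 1)) + M(-20) = -580*(1 + 2*1) + 1/(-14 + (-20)²) = -580*(1 + 2) + 1/(-14 + 400) = -580*3 + 1/386 = -1740 + 1/386 = -671639/386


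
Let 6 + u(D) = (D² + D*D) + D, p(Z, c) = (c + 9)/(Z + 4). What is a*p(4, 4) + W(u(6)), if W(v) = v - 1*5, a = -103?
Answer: -803/8 ≈ -100.38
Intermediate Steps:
p(Z, c) = (9 + c)/(4 + Z)
u(D) = -6 + D + 2*D² (u(D) = -6 + ((D² + D*D) + D) = -6 + ((D² + D²) + D) = -6 + (2*D² + D) = -6 + (D + 2*D²) = -6 + D + 2*D²)
W(v) = -5 + v (W(v) = v - 5 = -5 + v)
a*p(4, 4) + W(u(6)) = -103*(9 + 4)/(4 + 4) + (-5 + (-6 + 6 + 2*6²)) = -103*13/8 + (-5 + (-6 + 6 + 2*36)) = -103*13/8 + (-5 + (-6 + 6 + 72)) = -103*13/8 + (-5 + 72) = -1339/8 + 67 = -803/8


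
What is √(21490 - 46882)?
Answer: 92*I*√3 ≈ 159.35*I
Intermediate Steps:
√(21490 - 46882) = √(-25392) = 92*I*√3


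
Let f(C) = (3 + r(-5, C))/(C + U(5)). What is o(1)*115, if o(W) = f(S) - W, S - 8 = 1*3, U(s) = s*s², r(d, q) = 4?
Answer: -14835/136 ≈ -109.08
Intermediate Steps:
U(s) = s³
S = 11 (S = 8 + 1*3 = 8 + 3 = 11)
f(C) = 7/(125 + C) (f(C) = (3 + 4)/(C + 5³) = 7/(C + 125) = 7/(125 + C))
o(W) = 7/136 - W (o(W) = 7/(125 + 11) - W = 7/136 - W)
o(1)*115 = (7/136 - 1*1)*115 = (7/136 - 1)*115 = -129/136*115 = -14835/136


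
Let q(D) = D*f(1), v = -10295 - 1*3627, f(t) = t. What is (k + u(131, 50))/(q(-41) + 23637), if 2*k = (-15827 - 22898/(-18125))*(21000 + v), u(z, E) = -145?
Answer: -253783653807/106919375 ≈ -2373.6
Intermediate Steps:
v = -13922 (v = -10295 - 3627 = -13922)
k = -1015131987103/18125 (k = ((-15827 - 22898/(-18125))*(21000 - 13922))/2 = ((-15827 - 22898*(-1/18125))*7078)/2 = ((-15827 + 22898/18125)*7078)/2 = (-286841477/18125*7078)/2 = (½)*(-2030263974206/18125) = -1015131987103/18125 ≈ -5.6007e+7)
q(D) = D (q(D) = D*1 = D)
(k + u(131, 50))/(q(-41) + 23637) = (-1015131987103/18125 - 145)/(-41 + 23637) = -1015134615228/18125/23596 = -1015134615228/18125*1/23596 = -253783653807/106919375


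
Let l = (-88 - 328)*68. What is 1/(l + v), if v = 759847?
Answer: 1/731559 ≈ 1.3669e-6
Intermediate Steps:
l = -28288 (l = -416*68 = -28288)
1/(l + v) = 1/(-28288 + 759847) = 1/731559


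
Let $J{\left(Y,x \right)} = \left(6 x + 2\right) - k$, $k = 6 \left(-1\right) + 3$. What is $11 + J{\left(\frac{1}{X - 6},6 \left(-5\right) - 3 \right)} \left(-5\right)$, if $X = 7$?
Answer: $976$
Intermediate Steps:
$k = -3$ ($k = -6 + 3 = -3$)
$J{\left(Y,x \right)} = 5 + 6 x$ ($J{\left(Y,x \right)} = \left(6 x + 2\right) - -3 = \left(2 + 6 x\right) + 3 = 5 + 6 x$)
$11 + J{\left(\frac{1}{X - 6},6 \left(-5\right) - 3 \right)} \left(-5\right) = 11 + \left(5 + 6 \left(6 \left(-5\right) - 3\right)\right) \left(-5\right) = 11 + \left(5 + 6 \left(-30 - 3\right)\right) \left(-5\right) = 11 + \left(5 + 6 \left(-33\right)\right) \left(-5\right) = 11 + \left(5 - 198\right) \left(-5\right) = 11 - -965 = 11 + 965 = 976$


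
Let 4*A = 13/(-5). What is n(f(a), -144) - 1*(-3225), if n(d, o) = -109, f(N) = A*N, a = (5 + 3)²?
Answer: 3116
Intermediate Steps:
A = -13/20 (A = (13/(-5))/4 = (13*(-⅕))/4 = (¼)*(-13/5) = -13/20 ≈ -0.65000)
a = 64 (a = 8² = 64)
f(N) = -13*N/20
n(f(a), -144) - 1*(-3225) = -109 - 1*(-3225) = -109 + 3225 = 3116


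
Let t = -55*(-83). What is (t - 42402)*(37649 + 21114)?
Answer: -2223415631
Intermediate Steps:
t = 4565
(t - 42402)*(37649 + 21114) = (4565 - 42402)*(37649 + 21114) = -37837*58763 = -2223415631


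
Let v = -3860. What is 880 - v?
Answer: 4740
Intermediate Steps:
880 - v = 880 - 1*(-3860) = 880 + 3860 = 4740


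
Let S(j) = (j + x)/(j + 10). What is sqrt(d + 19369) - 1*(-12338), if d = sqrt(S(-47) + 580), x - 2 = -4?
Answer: 12338 + sqrt(26516161 + 37*sqrt(795833))/37 ≈ 12477.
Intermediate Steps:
x = -2 (x = 2 - 4 = -2)
S(j) = (-2 + j)/(10 + j) (S(j) = (j - 2)/(j + 10) = (-2 + j)/(10 + j))
d = sqrt(795833)/37 (d = sqrt((-2 - 47)/(10 - 47) + 580) = sqrt(-49/(-37) + 580) = sqrt(-1/37*(-49) + 580) = sqrt(49/37 + 580) = sqrt(21509/37) = sqrt(795833)/37 ≈ 24.111)
sqrt(d + 19369) - 1*(-12338) = sqrt(sqrt(795833)/37 + 19369) - 1*(-12338) = sqrt(19369 + sqrt(795833)/37) + 12338 = 12338 + sqrt(19369 + sqrt(795833)/37)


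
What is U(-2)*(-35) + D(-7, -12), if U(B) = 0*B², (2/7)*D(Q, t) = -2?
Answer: -7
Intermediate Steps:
D(Q, t) = -7 (D(Q, t) = (7/2)*(-2) = -7)
U(B) = 0
U(-2)*(-35) + D(-7, -12) = 0*(-35) - 7 = 0 - 7 = -7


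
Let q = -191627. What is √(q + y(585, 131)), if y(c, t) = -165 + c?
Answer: I*√191207 ≈ 437.27*I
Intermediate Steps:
√(q + y(585, 131)) = √(-191627 + (-165 + 585)) = √(-191627 + 420) = √(-191207) = I*√191207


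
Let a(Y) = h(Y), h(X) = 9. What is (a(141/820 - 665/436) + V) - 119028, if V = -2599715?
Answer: -2718734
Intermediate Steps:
a(Y) = 9
(a(141/820 - 665/436) + V) - 119028 = (9 - 2599715) - 119028 = -2599706 - 119028 = -2718734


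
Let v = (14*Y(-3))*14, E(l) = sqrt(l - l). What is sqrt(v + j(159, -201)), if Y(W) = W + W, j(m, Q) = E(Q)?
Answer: 14*I*sqrt(6) ≈ 34.293*I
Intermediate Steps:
E(l) = 0 (E(l) = sqrt(0) = 0)
j(m, Q) = 0
Y(W) = 2*W
v = -1176 (v = (14*(2*(-3)))*14 = (14*(-6))*14 = -84*14 = -1176)
sqrt(v + j(159, -201)) = sqrt(-1176 + 0) = sqrt(-1176) = 14*I*sqrt(6)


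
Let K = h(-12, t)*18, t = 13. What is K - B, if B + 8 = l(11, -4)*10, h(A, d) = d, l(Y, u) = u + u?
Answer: 322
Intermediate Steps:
l(Y, u) = 2*u
K = 234 (K = 13*18 = 234)
B = -88 (B = -8 + (2*(-4))*10 = -8 - 8*10 = -8 - 80 = -88)
K - B = 234 - 1*(-88) = 234 + 88 = 322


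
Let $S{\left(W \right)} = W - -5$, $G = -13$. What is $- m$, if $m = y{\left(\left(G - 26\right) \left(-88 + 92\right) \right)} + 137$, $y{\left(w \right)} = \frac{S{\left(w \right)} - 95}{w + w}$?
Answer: $- \frac{7165}{52} \approx -137.79$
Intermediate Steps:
$S{\left(W \right)} = 5 + W$ ($S{\left(W \right)} = W + 5 = 5 + W$)
$y{\left(w \right)} = \frac{-90 + w}{2 w}$ ($y{\left(w \right)} = \frac{\left(5 + w\right) - 95}{w + w} = \frac{-90 + w}{2 w}$)
$m = \frac{7165}{52}$ ($m = \frac{-90 + \left(-13 - 26\right) \left(-88 + 92\right)}{2 \left(-13 - 26\right) \left(-88 + 92\right)} + 137 = \frac{-90 - 156}{2 \left(\left(-39\right) 4\right)} + 137 = \frac{-90 - 156}{2 \left(-156\right)} + 137 = \frac{1}{2} \left(- \frac{1}{156}\right) \left(-246\right) + 137 = \frac{41}{52} + 137 = \frac{7165}{52} \approx 137.79$)
$- m = \left(-1\right) \frac{7165}{52} = - \frac{7165}{52}$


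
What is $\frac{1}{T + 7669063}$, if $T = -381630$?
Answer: $\frac{1}{7287433} \approx 1.3722 \cdot 10^{-7}$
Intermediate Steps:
$\frac{1}{T + 7669063} = \frac{1}{-381630 + 7669063} = \frac{1}{7287433}$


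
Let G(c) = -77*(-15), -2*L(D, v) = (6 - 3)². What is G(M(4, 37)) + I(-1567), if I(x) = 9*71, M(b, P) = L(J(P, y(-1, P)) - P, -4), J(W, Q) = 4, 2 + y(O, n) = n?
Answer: 1794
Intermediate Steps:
y(O, n) = -2 + n
L(D, v) = -9/2 (L(D, v) = -(6 - 3)²/2 = -½*3² = -½*9 = -9/2)
M(b, P) = -9/2
I(x) = 639
G(c) = 1155
G(M(4, 37)) + I(-1567) = 1155 + 639 = 1794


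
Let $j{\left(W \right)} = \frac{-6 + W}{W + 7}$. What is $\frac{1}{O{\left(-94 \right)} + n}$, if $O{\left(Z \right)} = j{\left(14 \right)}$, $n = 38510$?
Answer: $\frac{21}{808718} \approx 2.5967 \cdot 10^{-5}$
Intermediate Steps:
$j{\left(W \right)} = \frac{-6 + W}{7 + W}$
$O{\left(Z \right)} = \frac{8}{21}$ ($O{\left(Z \right)} = \frac{-6 + 14}{7 + 14} = \frac{1}{21} \cdot 8 = \frac{8}{21}$)
$\frac{1}{O{\left(-94 \right)} + n} = \frac{1}{\frac{8}{21} + 38510} = \frac{1}{\frac{808718}{21}} = \frac{21}{808718}$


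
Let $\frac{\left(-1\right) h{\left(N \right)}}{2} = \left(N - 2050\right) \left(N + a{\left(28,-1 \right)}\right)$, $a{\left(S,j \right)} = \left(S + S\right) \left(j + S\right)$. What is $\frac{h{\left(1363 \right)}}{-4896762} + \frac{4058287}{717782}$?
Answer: $\frac{218423682323}{45061636178} \approx 4.8472$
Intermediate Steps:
$a{\left(S,j \right)} = 2 S \left(S + j\right)$
$h{\left(N \right)} = - 2 \left(-2050 + N\right) \left(1512 + N\right)$ ($h{\left(N \right)} = - 2 \left(N - 2050\right) \left(N + 2 \cdot 28 \left(28 - 1\right)\right) = - 2 \left(-2050 + N\right) \left(N + 2 \cdot 28 \cdot 27\right) = - 2 \left(-2050 + N\right) \left(N + 1512\right) = - 2 \left(-2050 + N\right) \left(1512 + N\right)$)
$\frac{h{\left(1363 \right)}}{-4896762} + \frac{4058287}{717782} = \frac{6199200 - 2 \cdot 1363^{2} + 1076 \cdot 1363}{-4896762} + \frac{4058287}{717782} = \left(6199200 - 3715538 + 1466588\right) \left(- \frac{1}{4896762}\right) + 4058287 \cdot \frac{1}{717782} = \left(6199200 - 3715538 + 1466588\right) \left(- \frac{1}{4896762}\right) + \frac{4058287}{717782} = 3950250 \left(- \frac{1}{4896762}\right) + \frac{4058287}{717782} = - \frac{658375}{816127} + \frac{4058287}{717782} = \frac{218423682323}{45061636178}$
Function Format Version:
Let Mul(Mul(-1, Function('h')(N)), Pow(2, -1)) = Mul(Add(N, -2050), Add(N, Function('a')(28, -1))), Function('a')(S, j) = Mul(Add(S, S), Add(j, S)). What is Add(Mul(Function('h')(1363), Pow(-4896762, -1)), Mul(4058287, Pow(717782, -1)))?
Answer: Rational(218423682323, 45061636178) ≈ 4.8472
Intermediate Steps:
Function('a')(S, j) = Mul(2, S, Add(S, j)) (Function('a')(S, j) = Mul(Mul(2, S), Add(S, j)) = Mul(2, S, Add(S, j)))
Function('h')(N) = Mul(-2, Add(-2050, N), Add(1512, N)) (Function('h')(N) = Mul(-2, Mul(Add(N, -2050), Add(N, Mul(2, 28, Add(28, -1))))) = Mul(-2, Mul(Add(-2050, N), Add(N, Mul(2, 28, 27)))) = Mul(-2, Mul(Add(-2050, N), Add(N, 1512))) = Mul(-2, Mul(Add(-2050, N), Add(1512, N))) = Mul(-2, Add(-2050, N), Add(1512, N)))
Add(Mul(Function('h')(1363), Pow(-4896762, -1)), Mul(4058287, Pow(717782, -1))) = Add(Mul(Add(6199200, Mul(-2, Pow(1363, 2)), Mul(1076, 1363)), Pow(-4896762, -1)), Mul(4058287, Pow(717782, -1))) = Add(Mul(Add(6199200, Mul(-2, 1857769), 1466588), Rational(-1, 4896762)), Mul(4058287, Rational(1, 717782))) = Add(Mul(Add(6199200, -3715538, 1466588), Rational(-1, 4896762)), Rational(4058287, 717782)) = Add(Mul(3950250, Rational(-1, 4896762)), Rational(4058287, 717782)) = Add(Rational(-658375, 816127), Rational(4058287, 717782)) = Rational(218423682323, 45061636178)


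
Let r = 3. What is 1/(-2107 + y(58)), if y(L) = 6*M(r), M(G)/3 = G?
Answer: -1/2053 ≈ -0.00048709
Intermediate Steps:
M(G) = 3*G
y(L) = 54 (y(L) = 6*(3*3) = 6*9 = 54)
1/(-2107 + y(58)) = 1/(-2107 + 54) = 1/(-2053) = -1/2053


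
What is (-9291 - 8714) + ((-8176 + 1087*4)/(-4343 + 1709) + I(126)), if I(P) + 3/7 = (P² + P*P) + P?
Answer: 42634878/3073 ≈ 13874.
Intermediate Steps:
I(P) = -3/7 + P + 2*P² (I(P) = -3/7 + ((P² + P*P) + P) = -3/7 + ((P² + P²) + P) = -3/7 + (2*P² + P) = -3/7 + (P + 2*P²) = -3/7 + P + 2*P²)
(-9291 - 8714) + ((-8176 + 1087*4)/(-4343 + 1709) + I(126)) = (-9291 - 8714) + ((-8176 + 1087*4)/(-4343 + 1709) + (-3/7 + 126 + 2*126²)) = -18005 + ((-8176 + 4348)/(-2634) + (-3/7 + 126 + 2*15876)) = -18005 + (-3828*(-1/2634) + (-3/7 + 126 + 31752)) = -18005 + (638/439 + 223143/7) = -18005 + 97964243/3073 = 42634878/3073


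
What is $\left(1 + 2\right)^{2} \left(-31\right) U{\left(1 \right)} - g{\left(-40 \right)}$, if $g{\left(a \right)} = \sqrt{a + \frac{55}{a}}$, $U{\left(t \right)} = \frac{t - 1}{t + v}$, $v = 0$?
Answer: $- \frac{i \sqrt{662}}{4} \approx - 6.4323 i$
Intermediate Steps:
$U{\left(t \right)} = \frac{-1 + t}{t}$ ($U{\left(t \right)} = \frac{t - 1}{t + 0} = \frac{-1 + t}{t}$)
$\left(1 + 2\right)^{2} \left(-31\right) U{\left(1 \right)} - g{\left(-40 \right)} = \left(1 + 2\right)^{2} \left(-31\right) \frac{-1 + 1}{1} - \sqrt{-40 + \frac{55}{-40}} = 3^{2} \left(-31\right) 1 \cdot 0 - \sqrt{-40 + 55 \left(- \frac{1}{40}\right)} = 9 \left(-31\right) 0 - \sqrt{-40 - \frac{11}{8}} = \left(-279\right) 0 - \sqrt{- \frac{331}{8}} = 0 - \frac{i \sqrt{662}}{4} = - \frac{i \sqrt{662}}{4}$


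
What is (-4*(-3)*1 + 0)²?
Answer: 144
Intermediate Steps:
(-4*(-3)*1 + 0)² = (12*1 + 0)² = (12 + 0)² = 12² = 144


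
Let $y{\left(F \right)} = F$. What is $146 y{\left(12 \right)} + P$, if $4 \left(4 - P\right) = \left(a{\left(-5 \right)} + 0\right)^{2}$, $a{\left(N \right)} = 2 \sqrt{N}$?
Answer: $1761$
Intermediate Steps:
$P = 9$ ($P = 4 - \frac{\left(2 \sqrt{-5} + 0\right)^{2}}{4} = 4 - \frac{\left(2 i \sqrt{5} + 0\right)^{2}}{4} = 4 - \frac{\left(2 i \sqrt{5}\right)^{2}}{4} = 4 - -5 = 4 + 5 = 9$)
$146 y{\left(12 \right)} + P = 146 \cdot 12 + 9 = 1752 + 9 = 1761$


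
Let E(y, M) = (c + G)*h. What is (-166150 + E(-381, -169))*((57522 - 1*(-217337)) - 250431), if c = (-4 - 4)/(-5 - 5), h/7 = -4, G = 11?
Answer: -20333916056/5 ≈ -4.0668e+9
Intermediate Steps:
h = -28 (h = 7*(-4) = -28)
c = ⅘ (c = -8/(-10) = -8*(-⅒) = ⅘ ≈ 0.80000)
E(y, M) = -1652/5 (E(y, M) = (⅘ + 11)*(-28) = (59/5)*(-28) = -1652/5)
(-166150 + E(-381, -169))*((57522 - 1*(-217337)) - 250431) = (-166150 - 1652/5)*((57522 - 1*(-217337)) - 250431) = -832402*((57522 + 217337) - 250431)/5 = -832402*(274859 - 250431)/5 = -832402/5*24428 = -20333916056/5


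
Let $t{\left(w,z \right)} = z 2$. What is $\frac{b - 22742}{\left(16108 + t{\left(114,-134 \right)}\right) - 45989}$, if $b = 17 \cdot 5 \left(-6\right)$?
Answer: $\frac{23252}{30149} \approx 0.77124$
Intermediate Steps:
$t{\left(w,z \right)} = 2 z$
$b = -510$ ($b = 85 \left(-6\right) = -510$)
$\frac{b - 22742}{\left(16108 + t{\left(114,-134 \right)}\right) - 45989} = \frac{-510 - 22742}{\left(16108 + 2 \left(-134\right)\right) - 45989} = - \frac{23252}{\left(16108 - 268\right) - 45989} = - \frac{23252}{15840 - 45989} = - \frac{23252}{-30149} = \left(-23252\right) \left(- \frac{1}{30149}\right) = \frac{23252}{30149}$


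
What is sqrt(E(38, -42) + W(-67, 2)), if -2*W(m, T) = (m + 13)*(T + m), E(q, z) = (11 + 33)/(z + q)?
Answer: I*sqrt(1766) ≈ 42.024*I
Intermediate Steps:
E(q, z) = 44/(q + z)
W(m, T) = -(13 + m)*(T + m)/2 (W(m, T) = -(m + 13)*(T + m)/2 = -(13 + m)*(T + m)/2)
sqrt(E(38, -42) + W(-67, 2)) = sqrt(44/(38 - 42) + (-13/2*2 - 13/2*(-67) - 1/2*(-67)**2 - 1/2*2*(-67))) = sqrt(44/(-4) + (-13 + 871/2 - 1/2*4489 + 67)) = sqrt(44*(-1/4) + (-13 + 871/2 - 4489/2 + 67)) = sqrt(-11 - 1755) = sqrt(-1766) = I*sqrt(1766)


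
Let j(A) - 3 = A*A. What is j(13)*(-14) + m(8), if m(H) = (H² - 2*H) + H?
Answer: -2352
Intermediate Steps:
m(H) = H² - H
j(A) = 3 + A² (j(A) = 3 + A*A = 3 + A²)
j(13)*(-14) + m(8) = (3 + 13²)*(-14) + 8*(-1 + 8) = (3 + 169)*(-14) + 8*7 = 172*(-14) + 56 = -2408 + 56 = -2352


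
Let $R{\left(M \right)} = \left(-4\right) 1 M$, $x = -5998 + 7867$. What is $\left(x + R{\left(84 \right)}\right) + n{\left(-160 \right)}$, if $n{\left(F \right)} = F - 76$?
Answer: $1297$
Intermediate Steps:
$x = 1869$
$R{\left(M \right)} = - 4 M$
$n{\left(F \right)} = -76 + F$
$\left(x + R{\left(84 \right)}\right) + n{\left(-160 \right)} = \left(1869 - 336\right) - 236 = 1533 - 236 = 1297$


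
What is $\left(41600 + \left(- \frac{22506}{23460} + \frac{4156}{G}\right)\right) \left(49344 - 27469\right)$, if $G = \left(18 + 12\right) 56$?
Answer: $\frac{4269875441875}{4692} \approx 9.1003 \cdot 10^{8}$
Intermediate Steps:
$G = 1680$ ($G = 30 \cdot 56 = 1680$)
$\left(41600 + \left(- \frac{22506}{23460} + \frac{4156}{G}\right)\right) \left(49344 - 27469\right) = \left(41600 + \left(- \frac{22506}{23460} + \frac{4156}{1680}\right)\right) \left(49344 - 27469\right) = \left(41600 + \left(\left(-22506\right) \frac{1}{23460} + 4156 \cdot \frac{1}{1680}\right)\right) 21875 = \left(41600 + \left(- \frac{3751}{3910} + \frac{1039}{420}\right)\right) 21875 = \left(41600 + \frac{248707}{164220}\right) 21875 = \frac{6831800707}{164220} \cdot 21875 = \frac{4269875441875}{4692}$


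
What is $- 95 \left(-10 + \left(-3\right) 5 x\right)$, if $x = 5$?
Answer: $8075$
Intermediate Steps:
$- 95 \left(-10 + \left(-3\right) 5 x\right) = - 95 \left(-10 + \left(-3\right) 5 \cdot 5\right) = - 95 \left(-10 - 75\right) = \left(-95\right) \left(-85\right) = 8075$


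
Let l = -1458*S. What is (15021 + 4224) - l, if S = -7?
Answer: 9039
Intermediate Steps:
l = 10206 (l = -1458*(-7) = 10206)
(15021 + 4224) - l = (15021 + 4224) - 1*10206 = 19245 - 10206 = 9039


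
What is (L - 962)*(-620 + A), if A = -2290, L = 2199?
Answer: -3599670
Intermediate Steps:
(L - 962)*(-620 + A) = (2199 - 962)*(-620 - 2290) = 1237*(-2910) = -3599670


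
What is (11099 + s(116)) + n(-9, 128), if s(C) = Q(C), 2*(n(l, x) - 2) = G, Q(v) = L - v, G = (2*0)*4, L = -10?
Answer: 10975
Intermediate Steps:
G = 0 (G = 0*4 = 0)
Q(v) = -10 - v
n(l, x) = 2 (n(l, x) = 2 + (1/2)*0 = 2 + 0 = 2)
s(C) = -10 - C
(11099 + s(116)) + n(-9, 128) = (11099 + (-10 - 1*116)) + 2 = (11099 + (-10 - 116)) + 2 = (11099 - 126) + 2 = 10973 + 2 = 10975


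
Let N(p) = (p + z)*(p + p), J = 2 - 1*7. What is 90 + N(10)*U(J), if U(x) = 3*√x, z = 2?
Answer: 90 + 720*I*√5 ≈ 90.0 + 1610.0*I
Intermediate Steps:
J = -5 (J = 2 - 7 = -5)
N(p) = 2*p*(2 + p) (N(p) = (p + 2)*(p + p) = (2 + p)*(2*p) = 2*p*(2 + p))
90 + N(10)*U(J) = 90 + (2*10*(2 + 10))*(3*√(-5)) = 90 + (2*10*12)*(3*(I*√5)) = 90 + 240*(3*I*√5) = 90 + 720*I*√5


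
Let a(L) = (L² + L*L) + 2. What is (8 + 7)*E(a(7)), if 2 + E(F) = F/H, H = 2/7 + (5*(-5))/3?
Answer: -36570/169 ≈ -216.39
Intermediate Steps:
a(L) = 2 + 2*L² (a(L) = (L² + L²) + 2 = 2*L² + 2 = 2 + 2*L²)
H = -169/21 (H = 2*(⅐) - 25*⅓ = 2/7 - 25/3 = -169/21 ≈ -8.0476)
E(F) = -2 - 21*F/169 (E(F) = -2 + F/(-169/21) = -2 + F*(-21/169) = -2 - 21*F/169)
(8 + 7)*E(a(7)) = (8 + 7)*(-2 - 21*(2 + 2*7²)/169) = 15*(-2 - 21*(2 + 2*49)/169) = 15*(-2 - 21*(2 + 98)/169) = 15*(-2 - 21/169*100) = 15*(-2 - 2100/169) = 15*(-2438/169) = -36570/169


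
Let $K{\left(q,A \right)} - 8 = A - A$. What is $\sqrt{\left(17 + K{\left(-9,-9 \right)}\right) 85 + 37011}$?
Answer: $4 \sqrt{2446} \approx 197.83$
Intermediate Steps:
$K{\left(q,A \right)} = 8$ ($K{\left(q,A \right)} = 8 + \left(A - A\right) = 8 + 0 = 8$)
$\sqrt{\left(17 + K{\left(-9,-9 \right)}\right) 85 + 37011} = \sqrt{\left(17 + 8\right) 85 + 37011} = \sqrt{25 \cdot 85 + 37011} = \sqrt{2125 + 37011} = \sqrt{39136} = 4 \sqrt{2446}$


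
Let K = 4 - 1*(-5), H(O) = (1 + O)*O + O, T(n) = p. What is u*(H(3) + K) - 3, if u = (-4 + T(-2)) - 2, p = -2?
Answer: -195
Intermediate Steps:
T(n) = -2
H(O) = O + O*(1 + O) (H(O) = O*(1 + O) + O = O + O*(1 + O))
K = 9 (K = 4 + 5 = 9)
u = -8 (u = (-4 - 2) - 2 = -6 - 2 = -8)
u*(H(3) + K) - 3 = -8*(3*(2 + 3) + 9) - 3 = -8*(3*5 + 9) - 3 = -8*(15 + 9) - 3 = -8*24 - 3 = -192 - 3 = -195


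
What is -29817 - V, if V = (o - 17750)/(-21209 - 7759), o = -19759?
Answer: -287925455/9656 ≈ -29818.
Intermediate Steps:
V = 12503/9656 (V = (-19759 - 17750)/(-21209 - 7759) = -37509/(-28968) = -37509*(-1/28968) = 12503/9656 ≈ 1.2948)
-29817 - V = -29817 - 1*12503/9656 = -29817 - 12503/9656 = -287925455/9656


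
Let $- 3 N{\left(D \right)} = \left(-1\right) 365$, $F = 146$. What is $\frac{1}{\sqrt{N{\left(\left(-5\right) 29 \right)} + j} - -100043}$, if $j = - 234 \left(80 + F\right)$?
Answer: $\frac{300129}{30025963834} - \frac{i \sqrt{474861}}{30025963834} \approx 9.9957 \cdot 10^{-6} - 2.295 \cdot 10^{-8} i$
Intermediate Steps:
$N{\left(D \right)} = \frac{365}{3}$ ($N{\left(D \right)} = - \frac{\left(-1\right) 365}{3} = \left(- \frac{1}{3}\right) \left(-365\right) = \frac{365}{3}$)
$j = -52884$ ($j = - 234 \left(80 + 146\right) = \left(-234\right) 226 = -52884$)
$\frac{1}{\sqrt{N{\left(\left(-5\right) 29 \right)} + j} - -100043} = \frac{1}{\sqrt{\frac{365}{3} - 52884} - -100043} = \frac{1}{\sqrt{- \frac{158287}{3}} + 100043} = \frac{1}{\frac{i \sqrt{474861}}{3} + 100043} = \frac{1}{100043 + \frac{i \sqrt{474861}}{3}}$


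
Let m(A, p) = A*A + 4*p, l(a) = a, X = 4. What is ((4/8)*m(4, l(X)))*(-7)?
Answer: -112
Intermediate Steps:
m(A, p) = A² + 4*p
((4/8)*m(4, l(X)))*(-7) = ((4/8)*(4² + 4*4))*(-7) = ((4*(⅛))*(16 + 16))*(-7) = ((½)*32)*(-7) = 16*(-7) = -112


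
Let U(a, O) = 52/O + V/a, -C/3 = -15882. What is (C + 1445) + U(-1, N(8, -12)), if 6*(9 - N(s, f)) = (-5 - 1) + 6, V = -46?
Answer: 442285/9 ≈ 49143.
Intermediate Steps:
N(s, f) = 9 (N(s, f) = 9 - ((-5 - 1) + 6)/6 = 9 - (-6 + 6)/6 = 9 - 1/6*0 = 9 + 0 = 9)
C = 47646 (C = -3*(-15882) = 47646)
U(a, O) = -46/a + 52/O (U(a, O) = 52/O - 46/a = -46/a + 52/O)
(C + 1445) + U(-1, N(8, -12)) = (47646 + 1445) + (-46/(-1) + 52/9) = 49091 + (-46*(-1) + 52*(1/9)) = 49091 + (46 + 52/9) = 49091 + 466/9 = 442285/9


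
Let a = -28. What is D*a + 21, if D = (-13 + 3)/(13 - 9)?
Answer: 91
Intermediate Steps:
D = -5/2 (D = -10/4 = -10*1/4 = -5/2 ≈ -2.5000)
D*a + 21 = -5/2*(-28) + 21 = 70 + 21 = 91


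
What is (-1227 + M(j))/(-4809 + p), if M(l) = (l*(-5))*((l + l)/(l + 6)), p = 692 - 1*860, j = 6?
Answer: 419/1659 ≈ 0.25256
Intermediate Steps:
p = -168 (p = 692 - 860 = -168)
M(l) = -10*l²/(6 + l) (M(l) = (-5*l)*((2*l)/(6 + l)) = (-5*l)*(2*l/(6 + l)) = -10*l²/(6 + l))
(-1227 + M(j))/(-4809 + p) = (-1227 - 10*6²/(6 + 6))/(-4809 - 168) = (-1227 - 10*36/12)/(-4977) = (-1227 - 10*36*1/12)*(-1/4977) = (-1227 - 30)*(-1/4977) = -1257*(-1/4977) = 419/1659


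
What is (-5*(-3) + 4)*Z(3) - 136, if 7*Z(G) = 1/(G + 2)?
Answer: -4741/35 ≈ -135.46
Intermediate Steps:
Z(G) = 1/(7*(2 + G)) (Z(G) = 1/(7*(G + 2)) = 1/(7*(2 + G)))
(-5*(-3) + 4)*Z(3) - 136 = (-5*(-3) + 4)*(1/(7*(2 + 3))) - 136 = (15 + 4)*((⅐)/5) - 136 = 19*((⅐)*(⅕)) - 136 = 19*(1/35) - 136 = 19/35 - 136 = -4741/35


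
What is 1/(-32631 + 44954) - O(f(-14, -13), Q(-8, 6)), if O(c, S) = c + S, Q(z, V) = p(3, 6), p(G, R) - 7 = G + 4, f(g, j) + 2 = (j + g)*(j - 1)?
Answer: -4805969/12323 ≈ -390.00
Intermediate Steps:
f(g, j) = -2 + (-1 + j)*(g + j) (f(g, j) = -2 + (j + g)*(j - 1) = -2 + (g + j)*(-1 + j) = -2 + (-1 + j)*(g + j))
p(G, R) = 11 + G (p(G, R) = 7 + (G + 4) = 7 + (4 + G) = 11 + G)
Q(z, V) = 14 (Q(z, V) = 11 + 3 = 14)
O(c, S) = S + c
1/(-32631 + 44954) - O(f(-14, -13), Q(-8, 6)) = 1/(-32631 + 44954) - (14 + (-2 + (-13)² - 1*(-14) - 1*(-13) - 14*(-13))) = 1/12323 - (14 + (-2 + 169 + 14 + 13 + 182)) = 1/12323 - (14 + 376) = 1/12323 - 1*390 = 1/12323 - 390 = -4805969/12323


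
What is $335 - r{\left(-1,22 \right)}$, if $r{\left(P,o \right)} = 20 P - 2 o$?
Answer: $399$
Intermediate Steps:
$r{\left(P,o \right)} = - 2 o + 20 P$
$335 - r{\left(-1,22 \right)} = 335 - \left(\left(-2\right) 22 + 20 \left(-1\right)\right) = 335 - \left(-44 - 20\right) = 335 - -64 = 335 + 64 = 399$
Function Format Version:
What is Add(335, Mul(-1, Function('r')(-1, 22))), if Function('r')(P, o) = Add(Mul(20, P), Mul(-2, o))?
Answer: 399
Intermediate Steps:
Function('r')(P, o) = Add(Mul(-2, o), Mul(20, P))
Add(335, Mul(-1, Function('r')(-1, 22))) = Add(335, Mul(-1, Add(Mul(-2, 22), Mul(20, -1)))) = Add(335, Mul(-1, Add(-44, -20))) = Add(335, Mul(-1, -64)) = Add(335, 64) = 399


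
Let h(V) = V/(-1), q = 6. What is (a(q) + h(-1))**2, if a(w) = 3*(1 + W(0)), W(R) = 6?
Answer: 484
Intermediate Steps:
h(V) = -V (h(V) = V*(-1) = -V)
a(w) = 21 (a(w) = 3*(1 + 6) = 3*7 = 21)
(a(q) + h(-1))**2 = (21 - 1*(-1))**2 = (21 + 1)**2 = 22**2 = 484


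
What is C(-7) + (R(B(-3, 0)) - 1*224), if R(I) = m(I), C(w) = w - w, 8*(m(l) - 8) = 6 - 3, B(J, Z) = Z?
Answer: -1725/8 ≈ -215.63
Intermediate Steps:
m(l) = 67/8 (m(l) = 8 + (6 - 3)/8 = 8 + (1/8)*3 = 8 + 3/8 = 67/8)
C(w) = 0
R(I) = 67/8
C(-7) + (R(B(-3, 0)) - 1*224) = 0 + (67/8 - 1*224) = 0 + (67/8 - 224) = 0 - 1725/8 = -1725/8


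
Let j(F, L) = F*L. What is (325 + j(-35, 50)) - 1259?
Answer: -2684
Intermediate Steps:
(325 + j(-35, 50)) - 1259 = (325 - 35*50) - 1259 = (325 - 1750) - 1259 = -1425 - 1259 = -2684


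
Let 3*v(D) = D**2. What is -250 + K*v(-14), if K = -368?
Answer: -72878/3 ≈ -24293.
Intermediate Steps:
v(D) = D**2/3
-250 + K*v(-14) = -250 - 368*(-14)**2/3 = -250 - 368*196/3 = -250 - 72128/3 = -72878/3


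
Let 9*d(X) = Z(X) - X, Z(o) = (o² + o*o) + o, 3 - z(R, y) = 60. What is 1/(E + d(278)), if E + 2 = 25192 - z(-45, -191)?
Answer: 9/381791 ≈ 2.3573e-5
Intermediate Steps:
z(R, y) = -57 (z(R, y) = 3 - 1*60 = 3 - 60 = -57)
Z(o) = o + 2*o² (Z(o) = (o² + o²) + o = 2*o² + o = o + 2*o²)
d(X) = -X/9 + X*(1 + 2*X)/9 (d(X) = (X*(1 + 2*X) - X)/9 = (-X + X*(1 + 2*X))/9 = -X/9 + X*(1 + 2*X)/9)
E = 25247 (E = -2 + (25192 - 1*(-57)) = -2 + (25192 + 57) = -2 + 25249 = 25247)
1/(E + d(278)) = 1/(25247 + (2/9)*278²) = 1/(25247 + (2/9)*77284) = 1/(25247 + 154568/9) = 1/(381791/9) = 9/381791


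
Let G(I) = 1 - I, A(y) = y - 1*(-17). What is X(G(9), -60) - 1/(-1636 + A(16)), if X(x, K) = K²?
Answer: 5770801/1603 ≈ 3600.0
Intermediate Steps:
A(y) = 17 + y (A(y) = y + 17 = 17 + y)
X(G(9), -60) - 1/(-1636 + A(16)) = (-60)² - 1/(-1636 + (17 + 16)) = 3600 - 1/(-1636 + 33) = 3600 - 1/(-1603) = 3600 - 1*(-1/1603) = 3600 + 1/1603 = 5770801/1603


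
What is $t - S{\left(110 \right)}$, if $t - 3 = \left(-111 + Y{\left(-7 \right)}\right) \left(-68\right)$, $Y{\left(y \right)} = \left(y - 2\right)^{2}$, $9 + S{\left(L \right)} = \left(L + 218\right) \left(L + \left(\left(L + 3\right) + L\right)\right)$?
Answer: $-107172$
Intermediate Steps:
$S{\left(L \right)} = -9 + \left(3 + 3 L\right) \left(218 + L\right)$ ($S{\left(L \right)} = -9 + \left(L + 218\right) \left(L + \left(\left(L + 3\right) + L\right)\right) = -9 + \left(218 + L\right) \left(L + \left(\left(3 + L\right) + L\right)\right) = -9 + \left(218 + L\right) \left(L + \left(3 + 2 L\right)\right) = -9 + \left(218 + L\right) \left(3 + 3 L\right) = -9 + \left(3 + 3 L\right) \left(218 + L\right)$)
$Y{\left(y \right)} = \left(-2 + y\right)^{2}$
$t = 2043$ ($t = 3 + \left(-111 + \left(-2 - 7\right)^{2}\right) \left(-68\right) = 3 + \left(-111 + \left(-9\right)^{2}\right) \left(-68\right) = 3 + \left(-111 + 81\right) \left(-68\right) = 3 - -2040 = 3 + 2040 = 2043$)
$t - S{\left(110 \right)} = 2043 - \left(645 + 3 \cdot 110^{2} + 657 \cdot 110\right) = 2043 - \left(645 + 3 \cdot 12100 + 72270\right) = 2043 - \left(645 + 36300 + 72270\right) = 2043 - 109215 = -107172$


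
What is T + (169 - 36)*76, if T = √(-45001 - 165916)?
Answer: 10108 + I*√210917 ≈ 10108.0 + 459.26*I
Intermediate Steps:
T = I*√210917 (T = √(-210917) = I*√210917 ≈ 459.26*I)
T + (169 - 36)*76 = I*√210917 + (169 - 36)*76 = I*√210917 + 133*76 = I*√210917 + 10108 = 10108 + I*√210917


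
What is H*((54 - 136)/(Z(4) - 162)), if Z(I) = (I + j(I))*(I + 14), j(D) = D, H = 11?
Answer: 451/9 ≈ 50.111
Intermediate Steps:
Z(I) = 2*I*(14 + I) (Z(I) = (I + I)*(I + 14) = (2*I)*(14 + I) = 2*I*(14 + I))
H*((54 - 136)/(Z(4) - 162)) = 11*((54 - 136)/(2*4*(14 + 4) - 162)) = 11*(-82/(2*4*18 - 162)) = 11*(-82/(144 - 162)) = 11*(-82/(-18)) = 11*(-82*(-1/18)) = 11*(41/9) = 451/9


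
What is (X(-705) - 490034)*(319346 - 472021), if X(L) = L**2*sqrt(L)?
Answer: 74815940950 - 75883291875*I*sqrt(705) ≈ 7.4816e+10 - 2.0148e+12*I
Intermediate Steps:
X(L) = L**(5/2)
(X(-705) - 490034)*(319346 - 472021) = ((-705)**(5/2) - 490034)*(319346 - 472021) = (497025*I*sqrt(705) - 490034)*(-152675) = (-490034 + 497025*I*sqrt(705))*(-152675) = 74815940950 - 75883291875*I*sqrt(705)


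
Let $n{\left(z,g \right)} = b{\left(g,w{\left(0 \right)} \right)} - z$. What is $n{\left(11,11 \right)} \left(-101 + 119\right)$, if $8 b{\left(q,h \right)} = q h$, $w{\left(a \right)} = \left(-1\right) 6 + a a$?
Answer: $- \frac{693}{2} \approx -346.5$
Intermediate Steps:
$w{\left(a \right)} = -6 + a^{2}$
$b{\left(q,h \right)} = \frac{h q}{8}$ ($b{\left(q,h \right)} = \frac{q h}{8} = \frac{h q}{8}$)
$n{\left(z,g \right)} = - z - \frac{3 g}{4}$ ($n{\left(z,g \right)} = \frac{\left(-6 + 0^{2}\right) g}{8} - z = \frac{\left(-6 + 0\right) g}{8} - z = \frac{1}{8} \left(-6\right) g - z = - \frac{3 g}{4} - z = - z - \frac{3 g}{4}$)
$n{\left(11,11 \right)} \left(-101 + 119\right) = \left(\left(-1\right) 11 - \frac{33}{4}\right) \left(-101 + 119\right) = \left(-11 - \frac{33}{4}\right) 18 = \left(- \frac{77}{4}\right) 18 = - \frac{693}{2}$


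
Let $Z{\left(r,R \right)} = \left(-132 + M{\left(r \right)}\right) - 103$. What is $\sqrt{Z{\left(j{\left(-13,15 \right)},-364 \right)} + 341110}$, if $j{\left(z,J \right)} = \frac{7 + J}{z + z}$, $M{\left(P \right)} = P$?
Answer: $\frac{14 \sqrt{293917}}{13} \approx 583.84$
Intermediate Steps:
$j{\left(z,J \right)} = \frac{7 + J}{2 z}$
$Z{\left(r,R \right)} = -235 + r$ ($Z{\left(r,R \right)} = \left(-132 + r\right) - 103 = -235 + r$)
$\sqrt{Z{\left(j{\left(-13,15 \right)},-364 \right)} + 341110} = \sqrt{\left(-235 + \frac{7 + 15}{2 \left(-13\right)}\right) + 341110} = \sqrt{\left(-235 + \frac{1}{2} \left(- \frac{1}{13}\right) 22\right) + 341110} = \sqrt{\left(-235 - \frac{11}{13}\right) + 341110} = \sqrt{- \frac{3066}{13} + 341110} = \sqrt{\frac{4431364}{13}} = \frac{14 \sqrt{293917}}{13}$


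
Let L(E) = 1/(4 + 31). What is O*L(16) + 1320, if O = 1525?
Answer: 9545/7 ≈ 1363.6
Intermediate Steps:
L(E) = 1/35
O*L(16) + 1320 = 1525*(1/35) + 1320 = 305/7 + 1320 = 9545/7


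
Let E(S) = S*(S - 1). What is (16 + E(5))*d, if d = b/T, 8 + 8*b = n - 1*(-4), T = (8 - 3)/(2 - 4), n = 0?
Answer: 36/5 ≈ 7.2000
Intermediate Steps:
E(S) = S*(-1 + S)
T = -5/2 (T = 5/(-2) = 5*(-1/2) = -5/2 ≈ -2.5000)
b = -1/2 (b = -1 + (0 - 1*(-4))/8 = -1 + (0 + 4)/8 = -1 + (1/8)*4 = -1 + 1/2 = -1/2 ≈ -0.50000)
d = 1/5 (d = -1/(2*(-5/2)) = -1/2*(-2/5) = 1/5 ≈ 0.20000)
(16 + E(5))*d = (16 + 5*(-1 + 5))*(1/5) = (16 + 5*4)*(1/5) = (16 + 20)*(1/5) = 36*(1/5) = 36/5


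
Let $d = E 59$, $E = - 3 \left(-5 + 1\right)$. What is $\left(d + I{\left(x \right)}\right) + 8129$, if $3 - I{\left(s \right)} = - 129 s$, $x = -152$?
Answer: $-10768$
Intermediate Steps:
$E = 12$ ($E = \left(-3\right) \left(-4\right) = 12$)
$I{\left(s \right)} = 3 + 129 s$ ($I{\left(s \right)} = 3 - - 129 s = 3 + 129 s$)
$d = 708$ ($d = 12 \cdot 59 = 708$)
$\left(d + I{\left(x \right)}\right) + 8129 = \left(708 + \left(3 + 129 \left(-152\right)\right)\right) + 8129 = \left(708 + \left(3 - 19608\right)\right) + 8129 = \left(708 - 19605\right) + 8129 = -18897 + 8129 = -10768$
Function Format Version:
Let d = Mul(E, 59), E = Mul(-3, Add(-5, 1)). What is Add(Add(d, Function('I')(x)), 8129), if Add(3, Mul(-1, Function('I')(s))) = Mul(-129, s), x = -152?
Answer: -10768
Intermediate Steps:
E = 12 (E = Mul(-3, -4) = 12)
Function('I')(s) = Add(3, Mul(129, s)) (Function('I')(s) = Add(3, Mul(-1, Mul(-129, s))) = Add(3, Mul(129, s)))
d = 708 (d = Mul(12, 59) = 708)
Add(Add(d, Function('I')(x)), 8129) = Add(Add(708, Add(3, Mul(129, -152))), 8129) = Add(Add(708, Add(3, -19608)), 8129) = Add(Add(708, -19605), 8129) = Add(-18897, 8129) = -10768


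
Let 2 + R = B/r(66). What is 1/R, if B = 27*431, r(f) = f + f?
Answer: 44/3791 ≈ 0.011606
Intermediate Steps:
r(f) = 2*f
B = 11637
R = 3791/44 (R = -2 + 11637/((2*66)) = -2 + 11637/132 = -2 + 11637*(1/132) = -2 + 3879/44 = 3791/44 ≈ 86.159)
1/R = 1/(3791/44) = 44/3791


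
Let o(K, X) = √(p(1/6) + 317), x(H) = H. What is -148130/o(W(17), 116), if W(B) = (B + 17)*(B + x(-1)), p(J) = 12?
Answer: -148130*√329/329 ≈ -8166.7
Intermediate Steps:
W(B) = (-1 + B)*(17 + B) (W(B) = (B + 17)*(B - 1) = (17 + B)*(-1 + B) = (-1 + B)*(17 + B))
o(K, X) = √329 (o(K, X) = √(12 + 317) = √329)
-148130/o(W(17), 116) = -148130*√329/329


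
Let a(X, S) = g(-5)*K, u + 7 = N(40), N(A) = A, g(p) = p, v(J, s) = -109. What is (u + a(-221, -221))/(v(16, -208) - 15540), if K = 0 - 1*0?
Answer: -33/15649 ≈ -0.0021088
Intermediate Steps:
K = 0 (K = 0 + 0 = 0)
u = 33 (u = -7 + 40 = 33)
a(X, S) = 0 (a(X, S) = -5*0 = 0)
(u + a(-221, -221))/(v(16, -208) - 15540) = (33 + 0)/(-109 - 15540) = 33/(-15649) = 33*(-1/15649) = -33/15649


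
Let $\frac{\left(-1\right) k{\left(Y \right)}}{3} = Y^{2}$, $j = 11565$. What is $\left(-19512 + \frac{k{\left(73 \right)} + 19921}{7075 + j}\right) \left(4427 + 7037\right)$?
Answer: $- \frac{260590868009}{1165} \approx -2.2368 \cdot 10^{8}$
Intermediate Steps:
$k{\left(Y \right)} = - 3 Y^{2}$
$\left(-19512 + \frac{k{\left(73 \right)} + 19921}{7075 + j}\right) \left(4427 + 7037\right) = \left(-19512 + \frac{- 3 \cdot 73^{2} + 19921}{7075 + 11565}\right) \left(4427 + 7037\right) = \left(-19512 + \frac{\left(-3\right) 5329 + 19921}{18640}\right) 11464 = \left(-19512 + \left(-15987 + 19921\right) \frac{1}{18640}\right) 11464 = \left(-19512 + 3934 \cdot \frac{1}{18640}\right) 11464 = \left(-19512 + \frac{1967}{9320}\right) 11464 = \left(- \frac{181849873}{9320}\right) 11464 = - \frac{260590868009}{1165}$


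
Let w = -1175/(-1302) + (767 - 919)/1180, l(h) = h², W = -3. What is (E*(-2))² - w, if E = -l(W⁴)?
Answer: 66135259978411/384090 ≈ 1.7219e+8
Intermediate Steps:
E = -6561 (E = -((-3)⁴)² = -1*81² = -1*6561 = -6561)
w = 297149/384090 (w = -1175*(-1/1302) - 152*1/1180 = 1175/1302 - 38/295 = 297149/384090 ≈ 0.77364)
(E*(-2))² - w = (-6561*(-2))² - 1*297149/384090 = 13122² - 297149/384090 = 172186884 - 297149/384090 = 66135259978411/384090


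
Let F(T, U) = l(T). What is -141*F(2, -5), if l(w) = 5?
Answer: -705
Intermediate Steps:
F(T, U) = 5
-141*F(2, -5) = -141*5 = -705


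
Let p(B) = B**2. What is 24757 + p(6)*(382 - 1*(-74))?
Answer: 41173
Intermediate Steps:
24757 + p(6)*(382 - 1*(-74)) = 24757 + 6**2*(382 - 1*(-74)) = 24757 + 36*(382 + 74) = 24757 + 36*456 = 24757 + 16416 = 41173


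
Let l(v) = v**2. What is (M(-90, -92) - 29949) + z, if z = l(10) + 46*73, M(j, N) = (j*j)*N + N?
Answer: -771783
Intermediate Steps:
M(j, N) = N + N*j**2 (M(j, N) = j**2*N + N = N*j**2 + N = N + N*j**2)
z = 3458 (z = 10**2 + 46*73 = 100 + 3358 = 3458)
(M(-90, -92) - 29949) + z = (-92*(1 + (-90)**2) - 29949) + 3458 = (-92*(1 + 8100) - 29949) + 3458 = (-92*8101 - 29949) + 3458 = (-745292 - 29949) + 3458 = -775241 + 3458 = -771783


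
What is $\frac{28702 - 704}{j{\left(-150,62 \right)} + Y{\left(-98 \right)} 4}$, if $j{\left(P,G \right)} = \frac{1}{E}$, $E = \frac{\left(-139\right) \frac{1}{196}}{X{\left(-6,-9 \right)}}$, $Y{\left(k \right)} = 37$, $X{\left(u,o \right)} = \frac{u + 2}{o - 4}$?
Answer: $\frac{25296193}{133326} \approx 189.73$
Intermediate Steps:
$X{\left(u,o \right)} = \frac{2 + u}{-4 + o}$
$E = - \frac{1807}{784}$ ($E = \frac{\left(-139\right) \frac{1}{196}}{\frac{1}{-4 - 9} \left(2 - 6\right)} = \frac{\left(-139\right) \frac{1}{196}}{\frac{1}{-13} \left(-4\right)} = - \frac{139}{196 \left(\left(- \frac{1}{13}\right) \left(-4\right)\right)} = - \frac{139}{196 \cdot \frac{4}{13}} = \left(- \frac{139}{196}\right) \frac{13}{4} = - \frac{1807}{784} \approx -2.3048$)
$j{\left(P,G \right)} = - \frac{784}{1807}$ ($j{\left(P,G \right)} = \frac{1}{- \frac{1807}{784}} = - \frac{784}{1807}$)
$\frac{28702 - 704}{j{\left(-150,62 \right)} + Y{\left(-98 \right)} 4} = \frac{28702 - 704}{- \frac{784}{1807} + 37 \cdot 4} = \frac{27998}{- \frac{784}{1807} + 148} = \frac{27998}{\frac{266652}{1807}} = 27998 \cdot \frac{1807}{266652} = \frac{25296193}{133326}$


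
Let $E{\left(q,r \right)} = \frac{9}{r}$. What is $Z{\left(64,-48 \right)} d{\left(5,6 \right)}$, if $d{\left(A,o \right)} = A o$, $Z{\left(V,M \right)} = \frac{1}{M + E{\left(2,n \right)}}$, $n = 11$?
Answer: $- \frac{110}{173} \approx -0.63584$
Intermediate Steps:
$Z{\left(V,M \right)} = \frac{1}{\frac{9}{11} + M}$ ($Z{\left(V,M \right)} = \frac{1}{M + \frac{9}{11}} = \frac{1}{\frac{9}{11} + M}$)
$Z{\left(64,-48 \right)} d{\left(5,6 \right)} = \frac{11}{9 + 11 \left(-48\right)} 5 \cdot 6 = \frac{11}{9 - 528} \cdot 30 = \frac{11}{-519} \cdot 30 = 11 \left(- \frac{1}{519}\right) 30 = \left(- \frac{11}{519}\right) 30 = - \frac{110}{173}$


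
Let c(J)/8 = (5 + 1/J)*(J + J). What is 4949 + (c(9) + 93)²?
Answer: 692190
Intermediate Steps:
c(J) = 16*J*(5 + 1/J) (c(J) = 8*((5 + 1/J)*(J + J)) = 8*((5 + 1/J)*(2*J)) = 8*(2*J*(5 + 1/J)) = 16*J*(5 + 1/J))
4949 + (c(9) + 93)² = 4949 + ((16 + 80*9) + 93)² = 4949 + ((16 + 720) + 93)² = 4949 + (736 + 93)² = 4949 + 829² = 4949 + 687241 = 692190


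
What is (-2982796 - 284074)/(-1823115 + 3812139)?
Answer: -1633435/994512 ≈ -1.6424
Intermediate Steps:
(-2982796 - 284074)/(-1823115 + 3812139) = -3266870/1989024 = -3266870*1/1989024 = -1633435/994512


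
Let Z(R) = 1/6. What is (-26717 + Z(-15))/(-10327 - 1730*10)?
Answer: 160301/165762 ≈ 0.96706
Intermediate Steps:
Z(R) = 1/6
(-26717 + Z(-15))/(-10327 - 1730*10) = (-26717 + 1/6)/(-10327 - 1730*10) = -160301/(6*(-10327 - 17300)) = -160301/6/(-27627) = -160301/6*(-1/27627) = 160301/165762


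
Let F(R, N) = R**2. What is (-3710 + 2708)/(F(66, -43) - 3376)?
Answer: -501/490 ≈ -1.0224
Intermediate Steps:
(-3710 + 2708)/(F(66, -43) - 3376) = (-3710 + 2708)/(66**2 - 3376) = -1002/(4356 - 3376) = -1002/980 = -1002*1/980 = -501/490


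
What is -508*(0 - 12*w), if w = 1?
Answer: 6096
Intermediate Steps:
-508*(0 - 12*w) = -508*(0 - 12*1) = -508*(0 - 12) = -508*(-12) = 6096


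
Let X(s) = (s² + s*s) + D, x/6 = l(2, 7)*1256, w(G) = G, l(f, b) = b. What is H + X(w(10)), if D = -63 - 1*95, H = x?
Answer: 52794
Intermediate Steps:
x = 52752 (x = 6*(7*1256) = 6*8792 = 52752)
H = 52752
D = -158 (D = -63 - 95 = -158)
X(s) = -158 + 2*s² (X(s) = (s² + s*s) - 158 = (s² + s²) - 158 = 2*s² - 158 = -158 + 2*s²)
H + X(w(10)) = 52752 + (-158 + 2*10²) = 52752 + (-158 + 2*100) = 52752 + (-158 + 200) = 52752 + 42 = 52794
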